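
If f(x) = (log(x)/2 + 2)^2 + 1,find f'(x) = (log(x) + 4)/(2*x)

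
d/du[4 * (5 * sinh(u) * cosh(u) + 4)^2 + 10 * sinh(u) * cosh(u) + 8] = 50*sinh(4*u) + 170*cosh(2*u)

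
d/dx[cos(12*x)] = -12*sin(12*x)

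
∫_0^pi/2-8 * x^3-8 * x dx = -pi*(pi + pi^3/8)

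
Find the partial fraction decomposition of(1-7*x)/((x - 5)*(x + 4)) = -29/(9*(x + 4)) - 34/(9*(x - 5))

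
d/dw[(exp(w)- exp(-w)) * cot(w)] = (exp(2*w)/tan(w) - exp(2*w)/sin(w)^2 + 1/tan(w) + sin(w)^(-2))*exp(-w)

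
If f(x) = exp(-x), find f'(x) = -exp(-x)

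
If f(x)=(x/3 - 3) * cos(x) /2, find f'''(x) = x*sin(x)/6 - 3*sin(x)/2 - cos(x)/2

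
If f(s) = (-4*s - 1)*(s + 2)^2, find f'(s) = -12*s^2 - 34*s - 20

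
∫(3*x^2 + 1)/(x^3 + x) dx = log(2*x^3 + 2*x) + C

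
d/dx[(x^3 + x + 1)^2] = 6*x^5 + 8*x^3 + 6*x^2 + 2*x + 2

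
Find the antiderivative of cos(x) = sin(x) + C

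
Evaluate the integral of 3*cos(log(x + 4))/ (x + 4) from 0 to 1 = -3*sin(log(4)) + 3*sin(log(5))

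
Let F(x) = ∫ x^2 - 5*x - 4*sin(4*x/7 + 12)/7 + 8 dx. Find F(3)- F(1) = -cos(88/7) + cos(96/7) + 14/3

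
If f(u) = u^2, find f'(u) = 2*u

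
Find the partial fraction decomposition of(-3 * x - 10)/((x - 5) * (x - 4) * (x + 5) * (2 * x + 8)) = -1/(36*(x + 5)) + 1/(72*(x + 4)) + 11/(72*(x - 4)) - 5/(36*(x - 5))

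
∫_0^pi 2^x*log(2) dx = -1 + 2^pi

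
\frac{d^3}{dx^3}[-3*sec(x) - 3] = 3*(1 - 6/cos(x)^2)*sin(x)/cos(x)^2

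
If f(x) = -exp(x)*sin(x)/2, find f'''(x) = -sqrt(2)*exp(x)*cos(x + pi/4)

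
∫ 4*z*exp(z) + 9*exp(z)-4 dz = (4*z + 5)*(exp(z) - 1) + C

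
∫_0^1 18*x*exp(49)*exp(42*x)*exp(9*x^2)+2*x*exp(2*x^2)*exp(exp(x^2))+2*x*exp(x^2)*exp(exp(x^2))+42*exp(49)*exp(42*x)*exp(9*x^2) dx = -exp(49) - E + exp(1 + E) + exp(100)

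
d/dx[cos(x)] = -sin(x)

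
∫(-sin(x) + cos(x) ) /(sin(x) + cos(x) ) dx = log(sin(x + pi/4)) + C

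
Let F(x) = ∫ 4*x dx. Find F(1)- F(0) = 2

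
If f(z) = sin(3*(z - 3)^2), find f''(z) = -36*z^2*sin(3*z^2 - 18*z + 27) + 216*z*sin(3*z^2 - 18*z + 27) - 324*sin(3*z^2 - 18*z + 27) + 6*cos(3*z^2 - 18*z + 27)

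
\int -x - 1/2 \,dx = -x^2/2 - x/2 + C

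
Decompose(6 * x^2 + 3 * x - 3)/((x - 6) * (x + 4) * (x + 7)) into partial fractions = 90/(13*(x + 7)) - 27/(10*(x + 4)) + 231/(130*(x - 6))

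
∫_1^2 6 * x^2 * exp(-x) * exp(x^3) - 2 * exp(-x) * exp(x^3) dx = -2 + 2*exp(6)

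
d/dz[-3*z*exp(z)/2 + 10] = -3*z*exp(z)/2 - 3*exp(z)/2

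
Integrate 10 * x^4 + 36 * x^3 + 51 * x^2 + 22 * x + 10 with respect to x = 2*x^5 + 9*x^4 + 17*x^3 + 11*x^2 + 10*x + C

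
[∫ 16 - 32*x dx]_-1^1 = 32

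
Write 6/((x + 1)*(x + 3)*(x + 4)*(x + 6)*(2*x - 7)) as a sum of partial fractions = 32/(11115*(2*x - 7)) + 1/(95*(x + 6)) - 1/(15*(x + 4)) + 1/(13*(x + 3)) - 1/(45*(x + 1))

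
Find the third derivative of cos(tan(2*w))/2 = 4*sin(tan(2*w))*tan(2*w)^6 - 12*sin(tan(2*w))*tan(2*w)^4 - 20*sin(tan(2*w))*tan(2*w)^2 - 4*sin(tan(2*w)) - 24*cos(tan(2*w))*tan(2*w)^5 - 48*cos(tan(2*w))*tan(2*w)^3 - 24*cos(tan(2*w))*tan(2*w)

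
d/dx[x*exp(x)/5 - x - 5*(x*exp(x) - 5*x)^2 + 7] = -10*x^2*exp(2*x) + 50*x^2*exp(x) - 10*x*exp(2*x) + 501*x*exp(x)/5 - 250*x + exp(x)/5 - 1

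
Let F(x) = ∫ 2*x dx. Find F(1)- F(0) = 1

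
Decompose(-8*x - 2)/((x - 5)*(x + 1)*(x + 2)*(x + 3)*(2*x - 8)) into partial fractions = 11/(112*(x + 3)) - 1/(6*(x + 2)) + 1/(20*(x + 1)) + 17/(210*(x - 4)) - 1/(16*(x - 5))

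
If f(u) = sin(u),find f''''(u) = sin(u)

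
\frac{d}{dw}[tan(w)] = cos(w)^(-2)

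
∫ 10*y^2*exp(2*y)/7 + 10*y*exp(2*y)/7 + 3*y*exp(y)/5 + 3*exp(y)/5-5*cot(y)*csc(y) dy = 5*y^2*exp(2*y)/7 + 3*y*exp(y)/5 + 5/sin(y) + C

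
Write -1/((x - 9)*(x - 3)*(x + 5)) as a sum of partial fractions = -1/(112*(x + 5)) + 1/(48*(x - 3)) - 1/(84*(x - 9))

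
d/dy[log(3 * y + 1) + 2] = 3/(3*y + 1)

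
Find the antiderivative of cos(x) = sin(x) + C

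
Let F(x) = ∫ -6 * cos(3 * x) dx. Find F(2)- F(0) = -2*sin(6)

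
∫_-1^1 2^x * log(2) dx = 3/2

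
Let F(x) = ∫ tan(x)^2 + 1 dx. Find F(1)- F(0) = tan(1)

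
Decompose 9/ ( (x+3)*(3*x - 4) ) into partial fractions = 27/(13*(3*x - 4)) - 9/(13*(x + 3))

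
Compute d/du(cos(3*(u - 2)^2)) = 6*(2 - u)*sin(3*u^2 - 12*u + 12)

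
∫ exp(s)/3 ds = exp(s)/3 + C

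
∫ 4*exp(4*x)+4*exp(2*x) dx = (exp(2*x) + 1)^2 + C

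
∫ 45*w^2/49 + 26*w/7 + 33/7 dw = 15*w^3/49 + 13*w^2/7 + 33*w/7 + C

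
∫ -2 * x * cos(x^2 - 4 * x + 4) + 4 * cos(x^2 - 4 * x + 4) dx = -sin((x - 2)^2) + C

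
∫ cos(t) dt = sin(t) + C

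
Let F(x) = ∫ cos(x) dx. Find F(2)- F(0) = sin(2)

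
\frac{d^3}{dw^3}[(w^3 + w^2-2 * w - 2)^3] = 504*w^6 + 1008*w^5 - 630*w^4 - 2040*w^3 - 360*w^2 + 720*w + 168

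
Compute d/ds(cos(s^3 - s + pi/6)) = (1 - 3*s^2)*sin(s^3 - s + pi/6)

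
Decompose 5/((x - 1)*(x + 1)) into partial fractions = -5/(2*(x + 1)) + 5/(2*(x - 1))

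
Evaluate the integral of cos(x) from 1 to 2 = -sin(1) + sin(2)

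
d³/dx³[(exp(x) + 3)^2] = 8*exp(2*x) + 6*exp(x)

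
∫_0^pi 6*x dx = 3*pi^2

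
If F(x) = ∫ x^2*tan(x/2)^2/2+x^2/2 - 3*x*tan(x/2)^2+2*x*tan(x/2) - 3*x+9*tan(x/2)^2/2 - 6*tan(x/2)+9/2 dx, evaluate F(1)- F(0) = 4*tan(1/2)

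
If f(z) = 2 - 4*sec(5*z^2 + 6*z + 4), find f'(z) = -40*z*tan(5*z^2 + 6*z + 4)*sec(5*z^2 + 6*z + 4) - 24*tan(5*z^2 + 6*z + 4)*sec(5*z^2 + 6*z + 4)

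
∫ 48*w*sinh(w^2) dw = 24*cosh(w^2) + C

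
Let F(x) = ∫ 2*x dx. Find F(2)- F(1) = 3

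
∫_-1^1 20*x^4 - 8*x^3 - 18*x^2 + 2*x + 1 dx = -2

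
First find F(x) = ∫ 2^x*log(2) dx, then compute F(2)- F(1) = 2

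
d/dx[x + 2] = 1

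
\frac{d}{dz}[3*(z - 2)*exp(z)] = 3*z*exp(z) - 3*exp(z)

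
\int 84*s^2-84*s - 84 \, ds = 28*s^3 - 42*s^2 - 84*s + C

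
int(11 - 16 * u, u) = -8*u^2 + 11*u + C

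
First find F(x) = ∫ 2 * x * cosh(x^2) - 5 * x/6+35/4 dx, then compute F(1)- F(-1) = 35/2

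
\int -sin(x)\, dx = cos(x) + C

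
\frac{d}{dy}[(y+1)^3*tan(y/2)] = (y + 1)^2*(y/(2*cos(y/2)^2) + 3*tan(y/2) + 1/(2*cos(y/2)^2))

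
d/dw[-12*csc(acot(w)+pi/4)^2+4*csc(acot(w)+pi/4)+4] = (-24*cot(acot(w) + pi/4)*csc(acot(w) + pi/4)^2 + 4*cot(acot(w) + pi/4)*csc(acot(w) + pi/4))/(w^2 + 1)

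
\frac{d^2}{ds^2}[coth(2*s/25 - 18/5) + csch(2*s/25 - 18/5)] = (8*cosh(2*s/25 - 18/5) + 2*cosh(4*s/25 - 36/5) + 6)/(625*sinh(2*s/25 - 18/5)^3)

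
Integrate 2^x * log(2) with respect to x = 2^x + C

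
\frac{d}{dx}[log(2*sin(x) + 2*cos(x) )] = 1/tan(x + pi/4)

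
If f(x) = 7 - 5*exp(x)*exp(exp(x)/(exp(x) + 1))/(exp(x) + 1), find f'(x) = (-5*exp(x + exp(x)/(exp(x) + 1)) - 10*exp(2*x + exp(x)/(exp(x) + 1)))/(exp(3*x) + 3*exp(2*x) + 3*exp(x) + 1)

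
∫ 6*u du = 3*u^2 + C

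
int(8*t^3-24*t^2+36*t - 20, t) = 2*t^4 - 8*t^3 + 18*t^2 - 20*t + C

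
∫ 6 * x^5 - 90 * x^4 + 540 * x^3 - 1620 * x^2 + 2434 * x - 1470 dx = x^6 - 18*x^5 + 135*x^4 - 540*x^3 + 1217*x^2 - 1470*x + C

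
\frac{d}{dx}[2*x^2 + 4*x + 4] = 4*x + 4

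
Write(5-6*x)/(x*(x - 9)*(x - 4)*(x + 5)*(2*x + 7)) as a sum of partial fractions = -416/(7875*(2*x + 7)) + 1/(54*(x + 5)) + 19/(2700*(x - 4)) - 7/(2250*(x - 9)) + 1/(252*x)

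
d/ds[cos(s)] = -sin(s)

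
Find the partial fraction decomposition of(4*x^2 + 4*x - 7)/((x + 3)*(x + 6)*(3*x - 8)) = 17/(26*(3*x - 8)) + 113/(78*(x + 6)) - 1/(3*(x + 3))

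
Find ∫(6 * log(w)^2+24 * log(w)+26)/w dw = 2*(log(w) + 2)^3 + 2*log(w) + C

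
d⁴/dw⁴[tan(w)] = 24*tan(w)^5 + 40*tan(w)^3 + 16*tan(w)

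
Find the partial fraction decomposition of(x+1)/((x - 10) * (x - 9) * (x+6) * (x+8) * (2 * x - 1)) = 24/(71383*(2*x - 1)) - 7/(10404*(x + 8)) + 1/(1248*(x + 6)) - 2/(867*(x - 9)) + 11/(5472*(x - 10))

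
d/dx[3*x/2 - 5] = 3/2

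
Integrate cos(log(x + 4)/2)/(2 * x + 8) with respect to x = sin(log(x + 4)/2) + C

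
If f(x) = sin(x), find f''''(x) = sin(x)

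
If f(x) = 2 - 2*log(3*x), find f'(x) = -2/x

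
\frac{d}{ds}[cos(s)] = -sin(s)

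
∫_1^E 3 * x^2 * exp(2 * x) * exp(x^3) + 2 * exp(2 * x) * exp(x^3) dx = -exp(3) + exp(2*E + exp(3))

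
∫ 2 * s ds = s^2 + C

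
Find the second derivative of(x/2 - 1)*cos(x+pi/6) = -x*cos(x + pi/6)/2 + sqrt(2)*cos(x + 5*pi/12)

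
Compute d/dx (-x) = -1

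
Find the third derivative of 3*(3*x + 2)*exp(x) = 9*x*exp(x) + 33*exp(x)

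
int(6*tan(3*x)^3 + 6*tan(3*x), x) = tan(3*x)^2 + C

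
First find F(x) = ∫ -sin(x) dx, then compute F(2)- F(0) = -1 + cos(2)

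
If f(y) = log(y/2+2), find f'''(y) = 2/(y^3 + 12*y^2 + 48*y + 64)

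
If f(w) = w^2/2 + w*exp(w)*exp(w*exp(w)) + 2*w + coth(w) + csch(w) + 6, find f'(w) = w^2*exp(2*w)*exp(w*exp(w)) + w*exp(2*w)*exp(w*exp(w)) + w*exp(w)*exp(w*exp(w)) + w + exp(w)*exp(w*exp(w)) + 2 - cosh(w)/sinh(w)^2 - 1/sinh(w)^2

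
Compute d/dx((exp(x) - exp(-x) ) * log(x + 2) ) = (x*exp(2*x)*log(x + 2) + x*log(x + 2) + 2*exp(2*x)*log(x + 2) + exp(2*x) + 2*log(x + 2) - 1)/(x*exp(x) + 2*exp(x))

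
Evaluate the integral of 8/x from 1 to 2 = 8*log(2)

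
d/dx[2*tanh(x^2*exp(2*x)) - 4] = 4*x*(x + 1)*exp(2*x)/cosh(x^2*exp(2*x))^2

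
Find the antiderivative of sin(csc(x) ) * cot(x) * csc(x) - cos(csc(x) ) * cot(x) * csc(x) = sqrt(2)*sin(pi/4 + 1/sin(x)) + C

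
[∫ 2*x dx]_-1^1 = 0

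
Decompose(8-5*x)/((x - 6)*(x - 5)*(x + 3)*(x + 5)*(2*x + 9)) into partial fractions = -488/(1197*(2*x + 9)) + 3/(20*(x + 5)) + 23/(432*(x + 3)) + 17/(1520*(x - 5)) - 2/(189*(x - 6))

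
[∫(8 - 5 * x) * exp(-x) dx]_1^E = -2*exp(-1) + (-3 + 5*E)*exp(-E)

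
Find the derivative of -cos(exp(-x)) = -exp(-x)*sin(exp(-x))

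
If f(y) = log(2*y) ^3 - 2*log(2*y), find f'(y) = (3*log(y)^2 + 6*log(2)*log(y) - 2 + 3*log(2)^2)/y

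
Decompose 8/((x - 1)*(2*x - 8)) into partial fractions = -4/(3*(x - 1)) + 4/(3*(x - 4))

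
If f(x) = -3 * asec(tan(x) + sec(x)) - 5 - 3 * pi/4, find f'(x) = -3*sqrt(2)*(1 - sin(x))/(2*sqrt(sin(x)/(sin(x) + 1))*cos(x)^2)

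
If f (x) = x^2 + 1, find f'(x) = 2*x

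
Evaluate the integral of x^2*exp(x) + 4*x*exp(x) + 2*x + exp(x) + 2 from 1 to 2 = -2*E + 5 + 7*exp(2)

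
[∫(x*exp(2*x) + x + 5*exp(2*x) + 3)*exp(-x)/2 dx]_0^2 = -3*exp(-2) + 3*exp(2)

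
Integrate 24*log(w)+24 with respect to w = 24*w*log(w) + C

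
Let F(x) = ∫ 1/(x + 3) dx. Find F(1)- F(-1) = -log(6) + log(12)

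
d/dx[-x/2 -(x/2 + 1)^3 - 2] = -3*x^2/8 - 3*x/2 - 2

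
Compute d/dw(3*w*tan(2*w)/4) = 3*w/(2*cos(2*w)^2) + 3*tan(2*w)/4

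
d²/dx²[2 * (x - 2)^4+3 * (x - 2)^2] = 24*x^2 - 96*x + 102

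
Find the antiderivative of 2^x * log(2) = 2^x + C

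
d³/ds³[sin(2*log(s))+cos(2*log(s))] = 8*(2*sin(2*log(s)) + cos(2*log(s)))/s^3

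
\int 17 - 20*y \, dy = -10*y^2 + 17*y + C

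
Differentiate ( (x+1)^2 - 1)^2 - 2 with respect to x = 4*x^3 + 12*x^2 + 8*x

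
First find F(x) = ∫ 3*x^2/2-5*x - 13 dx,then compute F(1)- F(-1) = -25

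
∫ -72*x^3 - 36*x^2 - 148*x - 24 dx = -18*x^4 - 12*x^3 - 74*x^2 - 24*x + C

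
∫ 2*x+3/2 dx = x^2 + 3*x/2 + C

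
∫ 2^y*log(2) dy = 2^y + C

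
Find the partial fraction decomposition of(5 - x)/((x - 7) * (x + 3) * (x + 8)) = 13/(75*(x + 8)) - 4/(25*(x + 3)) - 1/(75*(x - 7))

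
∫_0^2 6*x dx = 12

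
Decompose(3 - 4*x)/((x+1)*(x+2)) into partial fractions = -11/(x + 2) + 7/(x + 1)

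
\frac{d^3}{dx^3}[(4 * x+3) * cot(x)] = -24*x*cot(x)^4 - 32*x*cot(x)^2 - 8*x - 18*cot(x)^4 + 24*cot(x)^3 - 24*cot(x)^2 + 24*cot(x) - 6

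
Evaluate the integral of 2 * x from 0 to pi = pi^2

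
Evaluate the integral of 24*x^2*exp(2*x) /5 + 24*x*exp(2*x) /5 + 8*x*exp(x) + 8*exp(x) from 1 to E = -8*E - 12*exp(2)/5 + 8*exp(1 + E) + 12*exp(2 + 2*E)/5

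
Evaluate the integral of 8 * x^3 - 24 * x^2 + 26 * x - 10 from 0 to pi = -3 + (-1 + pi)^2 + 2*(-1 + pi)^4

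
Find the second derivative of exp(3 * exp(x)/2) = 3*exp(x + 3*exp(x)/2)/2 + 9*exp(2*x + 3*exp(x)/2)/4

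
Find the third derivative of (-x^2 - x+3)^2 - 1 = 24*x + 12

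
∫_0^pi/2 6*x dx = 3*pi^2/4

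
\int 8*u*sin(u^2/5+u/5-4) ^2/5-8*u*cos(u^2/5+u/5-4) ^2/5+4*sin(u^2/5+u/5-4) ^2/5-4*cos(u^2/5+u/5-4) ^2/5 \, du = -2*sin(2*(u^2/5 + u/5 - 4)) + C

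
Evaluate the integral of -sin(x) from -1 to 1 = 0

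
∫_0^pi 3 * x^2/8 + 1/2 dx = pi/2 + pi^3/8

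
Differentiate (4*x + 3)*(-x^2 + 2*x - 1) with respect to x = -12*x^2 + 10*x + 2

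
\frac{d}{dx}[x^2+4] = 2*x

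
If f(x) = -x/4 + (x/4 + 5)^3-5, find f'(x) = 3*x^2/64 + 15*x/8 + 37/2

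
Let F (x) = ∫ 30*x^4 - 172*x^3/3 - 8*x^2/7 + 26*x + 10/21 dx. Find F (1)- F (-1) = 256/21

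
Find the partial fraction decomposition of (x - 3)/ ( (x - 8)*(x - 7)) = -4/(x - 7) + 5/(x - 8)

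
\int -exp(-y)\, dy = exp(-y) + C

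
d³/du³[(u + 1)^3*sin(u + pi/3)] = -u^3*cos(u + pi/3) - 9*u^2*sin(u + pi/3) - 3*u^2*cos(u + pi/3) - 18*u*sin(u + pi/3) + 15*u*cos(u + pi/3) - 3*sin(u + pi/3) + 17*cos(u + pi/3)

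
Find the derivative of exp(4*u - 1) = 4*exp(4*u - 1)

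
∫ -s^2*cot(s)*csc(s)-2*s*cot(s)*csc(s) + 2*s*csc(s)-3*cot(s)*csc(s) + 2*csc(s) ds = ((s + 1)^2 + 2)*csc(s) + C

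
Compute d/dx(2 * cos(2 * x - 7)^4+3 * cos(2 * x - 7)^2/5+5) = -16*sin(2*x - 7)*cos(2*x - 7)^3 - 6*sin(4*x - 14)/5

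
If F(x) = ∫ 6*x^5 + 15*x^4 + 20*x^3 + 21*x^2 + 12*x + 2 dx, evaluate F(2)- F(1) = 300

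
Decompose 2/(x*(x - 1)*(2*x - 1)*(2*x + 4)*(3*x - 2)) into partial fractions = -81/(16*(3*x - 2)) + 16/(5*(2*x - 1)) + 1/(240*(x + 2)) + 1/(3*(x - 1)) - 1/(4*x)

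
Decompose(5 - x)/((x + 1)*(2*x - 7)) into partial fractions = 1/(3*(2*x - 7)) - 2/(3*(x + 1))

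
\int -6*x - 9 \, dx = -3*x^2 - 9*x + C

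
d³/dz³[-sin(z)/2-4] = cos(z)/2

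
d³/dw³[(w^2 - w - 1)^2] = 24*w - 12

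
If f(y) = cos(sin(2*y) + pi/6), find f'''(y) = 24*sin(2*y)*cos(2*y)*cos(sin(2*y) + pi/6) + 8*sin(sin(2*y) + pi/6)*cos(2*y)^3 + 8*sin(sin(2*y) + pi/6)*cos(2*y)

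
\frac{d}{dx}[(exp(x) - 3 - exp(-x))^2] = (2*exp(4*x) - 6*exp(3*x) - 6*exp(x) - 2)*exp(-2*x)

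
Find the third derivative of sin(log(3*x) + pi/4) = sqrt(2)*(sin(log(x) + log(3)) + 2*cos(log(x) + log(3)))/x^3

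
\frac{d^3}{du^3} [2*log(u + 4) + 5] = 4/(u^3 + 12*u^2 + 48*u + 64)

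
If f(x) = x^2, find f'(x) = 2*x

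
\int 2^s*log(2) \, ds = 2^s + C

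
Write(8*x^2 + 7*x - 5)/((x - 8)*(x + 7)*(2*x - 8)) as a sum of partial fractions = 169/(165*(x + 7)) - 151/(88*(x - 4)) + 563/(120*(x - 8))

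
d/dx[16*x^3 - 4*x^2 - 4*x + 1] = 48*x^2 - 8*x - 4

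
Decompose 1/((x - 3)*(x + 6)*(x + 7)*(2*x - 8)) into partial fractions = -1/(220*(x + 7)) + 1/(180*(x + 6)) - 1/(180*(x - 3)) + 1/(220*(x - 4))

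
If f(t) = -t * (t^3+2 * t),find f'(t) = -4*t^3 - 4*t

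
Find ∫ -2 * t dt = -t^2 + C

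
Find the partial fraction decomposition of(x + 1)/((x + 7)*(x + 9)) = 4/(x + 9) - 3/(x + 7)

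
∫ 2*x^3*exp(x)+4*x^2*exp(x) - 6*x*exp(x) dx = 2*(x^3 - x^2 - x + 1)*exp(x) + C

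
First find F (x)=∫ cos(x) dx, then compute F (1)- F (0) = sin(1)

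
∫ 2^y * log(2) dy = 2^y + C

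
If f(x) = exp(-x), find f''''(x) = exp(-x)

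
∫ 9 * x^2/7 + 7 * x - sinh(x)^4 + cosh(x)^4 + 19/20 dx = 3*x^3/7 + 7*x^2/2 + 19*x/20 + sinh(2*x)/2 + C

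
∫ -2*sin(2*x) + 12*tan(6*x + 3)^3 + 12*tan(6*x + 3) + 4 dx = 4*x + cos(2*x) + tan(6*x + 3)^2 + C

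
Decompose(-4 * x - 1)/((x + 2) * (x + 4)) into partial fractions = -15/(2*(x + 4)) + 7/(2*(x + 2))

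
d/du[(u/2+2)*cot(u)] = -u/(2*sin(u)^2) + 1/(2*tan(u)) - 2/sin(u)^2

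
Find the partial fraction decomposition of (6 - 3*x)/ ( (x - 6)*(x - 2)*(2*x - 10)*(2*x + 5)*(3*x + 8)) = 81/(1196*(3*x + 8)) - 4/(85*(2*x + 5)) + 1/(230*(x - 5)) - 3/(884*(x - 6))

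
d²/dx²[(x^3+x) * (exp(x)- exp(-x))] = (x^3*exp(2*x) - x^3 + 6*x^2*exp(2*x) + 6*x^2 + 7*x*exp(2*x) - 7*x + 2*exp(2*x) + 2)*exp(-x)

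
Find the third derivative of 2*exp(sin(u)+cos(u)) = (-sqrt(2)*sin(3*u + pi/4) - 6*cos(2*u) + sqrt(2)*cos(u + pi/4))*exp(sin(u))*exp(cos(u))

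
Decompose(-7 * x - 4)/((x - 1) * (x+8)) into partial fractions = -52/(9*(x + 8)) - 11/(9*(x - 1))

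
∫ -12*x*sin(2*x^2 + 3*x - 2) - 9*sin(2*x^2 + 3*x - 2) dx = 3*cos(2*x^2 + 3*x - 2) + C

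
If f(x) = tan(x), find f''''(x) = 24*tan(x)^5 + 40*tan(x)^3 + 16*tan(x)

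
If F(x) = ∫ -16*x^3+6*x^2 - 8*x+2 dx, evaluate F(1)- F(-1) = 8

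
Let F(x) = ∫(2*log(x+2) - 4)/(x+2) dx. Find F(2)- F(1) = -(-2 + log(3))^2 + (-2 + log(4))^2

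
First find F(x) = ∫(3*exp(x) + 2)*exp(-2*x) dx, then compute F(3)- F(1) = -3*exp(-3) - exp(-6) + exp(-2) + 3*exp(-1)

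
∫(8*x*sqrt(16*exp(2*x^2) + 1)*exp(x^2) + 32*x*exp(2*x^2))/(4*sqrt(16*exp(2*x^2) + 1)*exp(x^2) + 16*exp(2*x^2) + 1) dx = log(sqrt(16*exp(2*x^2) + 1) + 4*exp(x^2)) + C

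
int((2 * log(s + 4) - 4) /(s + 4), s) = (log(s + 4) - 2)^2 + C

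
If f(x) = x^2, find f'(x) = 2*x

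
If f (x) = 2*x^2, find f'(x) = 4*x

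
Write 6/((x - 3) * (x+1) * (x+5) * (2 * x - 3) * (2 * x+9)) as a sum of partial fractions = -4/(105*(2*x + 9)) - 4/(195*(2*x - 3)) + 3/(208*(x + 5)) + 3/(280*(x + 1)) + 1/(240*(x - 3))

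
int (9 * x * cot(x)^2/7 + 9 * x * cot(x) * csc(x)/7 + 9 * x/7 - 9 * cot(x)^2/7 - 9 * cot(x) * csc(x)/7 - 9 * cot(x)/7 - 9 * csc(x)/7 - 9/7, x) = 9*(1 - x)*(cot(x) + csc(x))/7 + C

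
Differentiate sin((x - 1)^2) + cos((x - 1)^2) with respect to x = -2*x*sin(x^2 - 2*x + 1) + 2*x*cos(x^2 - 2*x + 1) + 2*sin(x^2 - 2*x + 1) - 2*cos(x^2 - 2*x + 1)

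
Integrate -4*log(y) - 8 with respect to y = -4*y*(log(y) + 1) + C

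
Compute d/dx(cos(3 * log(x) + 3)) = -3*sin(3*log(x) + 3)/x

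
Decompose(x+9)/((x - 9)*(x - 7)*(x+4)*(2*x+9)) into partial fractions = -4/(69*(2*x + 9)) + 5/(143*(x + 4)) - 8/(253*(x - 7)) + 1/(39*(x - 9))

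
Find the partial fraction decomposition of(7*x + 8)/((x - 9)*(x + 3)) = 13/(12*(x + 3)) + 71/(12*(x - 9))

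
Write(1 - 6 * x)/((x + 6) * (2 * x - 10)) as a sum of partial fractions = -37/(22*(x + 6)) - 29/(22*(x - 5))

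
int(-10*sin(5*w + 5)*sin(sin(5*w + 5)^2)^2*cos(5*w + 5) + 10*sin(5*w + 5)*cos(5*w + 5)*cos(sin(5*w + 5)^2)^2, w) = -sin(cos(10*w + 10) - 1)/2 + C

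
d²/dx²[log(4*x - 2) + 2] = -4/(4*x^2 - 4*x + 1)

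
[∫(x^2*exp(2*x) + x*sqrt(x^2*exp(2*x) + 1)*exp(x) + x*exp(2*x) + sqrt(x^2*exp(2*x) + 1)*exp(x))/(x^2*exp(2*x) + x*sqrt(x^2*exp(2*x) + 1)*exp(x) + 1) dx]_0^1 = log(E + sqrt(1 + exp(2)))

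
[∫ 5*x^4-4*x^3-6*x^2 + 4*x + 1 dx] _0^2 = 10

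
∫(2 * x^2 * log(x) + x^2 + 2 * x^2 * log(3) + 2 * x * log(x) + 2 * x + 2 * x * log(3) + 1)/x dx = (x + 1)^2*log(3*x) + C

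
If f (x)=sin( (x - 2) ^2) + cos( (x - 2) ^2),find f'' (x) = -4*sqrt(2)*x^2*sin(x^2 - 4*x + pi/4 + 4) + 16*sqrt(2)*x*sin(x^2 - 4*x + pi/4 + 4) - 18*sin(x^2 - 4*x + 4) - 14*cos(x^2 - 4*x + 4)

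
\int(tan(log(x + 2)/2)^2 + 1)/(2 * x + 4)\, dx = tan(log(x + 2)/2) + C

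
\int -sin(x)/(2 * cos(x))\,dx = log(cos(x)/2)/2 + C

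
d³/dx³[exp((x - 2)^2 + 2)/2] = 4*x^3*exp(x^2 - 4*x + 6) - 24*x^2*exp(x^2 - 4*x + 6) + 54*x*exp(x^2 - 4*x + 6) - 44*exp(x^2 - 4*x + 6)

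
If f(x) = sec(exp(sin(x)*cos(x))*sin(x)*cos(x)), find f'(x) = 2*(sin(x)*cos(x) + 1)*exp(sin(x)*cos(x))*sin(exp(sin(x)*cos(x))*sin(x)*cos(x))*sin(x + pi/4)*cos(x + pi/4)/cos(exp(sin(x)*cos(x))*sin(x)*cos(x))^2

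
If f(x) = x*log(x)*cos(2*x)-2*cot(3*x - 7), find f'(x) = -2*x*log(x)*sin(2*x) + log(x)*cos(2*x) + cos(2*x) + 6/sin(3*x - 7)^2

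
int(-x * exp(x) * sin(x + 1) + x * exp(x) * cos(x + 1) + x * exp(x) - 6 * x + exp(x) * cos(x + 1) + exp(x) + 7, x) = x*(-3*x + exp(x)*cos(x + 1) + exp(x) + 7) + C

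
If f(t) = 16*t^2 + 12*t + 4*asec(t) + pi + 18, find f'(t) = (32*t^3*sqrt(1 - 1/t^2) + 12*t^2*sqrt(1 - 1/t^2) + 4)/(t^2*sqrt(1 - 1/t^2))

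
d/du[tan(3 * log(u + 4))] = 3/((u + 4)*cos(3*log(u + 4))^2)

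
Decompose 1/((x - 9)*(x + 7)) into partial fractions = -1/(16*(x + 7)) + 1/(16*(x - 9))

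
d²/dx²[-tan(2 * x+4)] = -8*tan(2*x + 4)^3 - 8*tan(2*x + 4)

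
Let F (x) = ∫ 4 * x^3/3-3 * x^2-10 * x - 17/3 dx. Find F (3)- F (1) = -152/3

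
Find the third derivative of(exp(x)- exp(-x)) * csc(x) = 2*sqrt(2)*(-exp(2*x)*sin(x + pi/4) - 3*exp(2*x)*cos(x + pi/4)/sin(x)^2 + cos(x + pi/4) + 3*sin(x + pi/4)/sin(x)^2)*exp(-x)/sin(x)^2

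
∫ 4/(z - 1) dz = 4*log(z - 1) + C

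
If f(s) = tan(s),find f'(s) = cos(s)^(-2)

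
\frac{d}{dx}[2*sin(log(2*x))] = 2*cos(log(x) + log(2))/x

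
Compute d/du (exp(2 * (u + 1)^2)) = 4*u*exp(2*u^2 + 4*u + 2) + 4*exp(2*u^2 + 4*u + 2)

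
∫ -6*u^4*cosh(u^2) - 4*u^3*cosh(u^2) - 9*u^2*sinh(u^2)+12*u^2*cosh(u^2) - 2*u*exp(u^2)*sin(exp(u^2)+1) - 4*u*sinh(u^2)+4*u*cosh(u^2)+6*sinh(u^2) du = -(3*u^3 + 2*u^2 - 6*u - 2)*sinh(u^2) + cos(exp(u^2) + 1) + C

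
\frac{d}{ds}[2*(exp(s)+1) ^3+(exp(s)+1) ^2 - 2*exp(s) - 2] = 6*exp(3*s) + 14*exp(2*s) + 6*exp(s)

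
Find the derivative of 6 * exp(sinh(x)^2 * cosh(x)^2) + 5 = 3*exp(cosh(2*x)/2 - 1/2)*exp((cosh(2*x) - 1)^2/4)*sinh(4*x)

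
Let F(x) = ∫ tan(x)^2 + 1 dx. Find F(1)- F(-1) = 2*tan(1)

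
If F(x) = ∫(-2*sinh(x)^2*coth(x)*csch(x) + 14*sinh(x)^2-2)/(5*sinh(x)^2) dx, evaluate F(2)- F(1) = -2*coth(1)/5 - 2*csch(1)/5 + 2*csch(2)/5 + 2*coth(2)/5 + 14/5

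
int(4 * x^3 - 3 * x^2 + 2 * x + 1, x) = x^4 - x^3 + x^2 + x + C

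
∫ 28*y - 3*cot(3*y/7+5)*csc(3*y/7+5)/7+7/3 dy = 14*y^2 + 7*y/3 + csc(3*y/7 + 5) + C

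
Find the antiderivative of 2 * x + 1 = x^2 + x + C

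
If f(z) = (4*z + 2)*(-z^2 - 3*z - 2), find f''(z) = -24*z - 28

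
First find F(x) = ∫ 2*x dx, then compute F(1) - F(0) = 1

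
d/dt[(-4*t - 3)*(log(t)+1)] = (-4*t*log(t) - 8*t - 3)/t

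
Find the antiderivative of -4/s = -4*log(3*s) + C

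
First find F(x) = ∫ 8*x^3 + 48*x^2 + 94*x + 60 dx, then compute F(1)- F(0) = 125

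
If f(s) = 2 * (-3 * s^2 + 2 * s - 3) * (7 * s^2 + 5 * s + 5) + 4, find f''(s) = -504*s^2 - 12*s - 104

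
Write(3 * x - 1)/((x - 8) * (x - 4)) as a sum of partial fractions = -11/(4*(x - 4)) + 23/(4*(x - 8))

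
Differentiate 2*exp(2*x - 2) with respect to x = 4*exp(2*x - 2)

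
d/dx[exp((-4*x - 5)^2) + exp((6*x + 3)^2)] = 32*x*exp(16*x^2 + 40*x + 25) + 72*x*exp(36*x^2 + 36*x + 9) + 40*exp(16*x^2 + 40*x + 25) + 36*exp(36*x^2 + 36*x + 9)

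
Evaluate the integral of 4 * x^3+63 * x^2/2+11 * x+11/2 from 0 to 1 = 45/2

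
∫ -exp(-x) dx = exp(-x) + C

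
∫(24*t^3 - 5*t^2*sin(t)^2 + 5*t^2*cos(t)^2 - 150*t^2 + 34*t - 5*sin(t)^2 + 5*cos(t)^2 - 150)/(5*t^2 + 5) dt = 12*t^2/5 - 30*t + log(t^2 + 1) + sin(2*t)/2 + C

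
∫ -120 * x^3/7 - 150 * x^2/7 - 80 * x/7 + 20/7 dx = -30*x^4/7 - 50*x^3/7 - 40*x^2/7 + 20*x/7 + C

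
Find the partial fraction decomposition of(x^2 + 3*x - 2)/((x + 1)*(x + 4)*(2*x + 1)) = -13/(7*(2*x + 1)) + 2/(21*(x + 4)) + 4/(3*(x + 1))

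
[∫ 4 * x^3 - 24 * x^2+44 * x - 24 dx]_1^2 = 1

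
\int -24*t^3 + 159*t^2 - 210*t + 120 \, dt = -6*t^4 + 53*t^3 - 105*t^2 + 120*t + C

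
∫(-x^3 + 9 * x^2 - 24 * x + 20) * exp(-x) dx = (x - 2)^3*exp(-x) + C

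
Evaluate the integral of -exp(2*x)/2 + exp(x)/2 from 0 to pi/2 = -exp(pi)/4 - 1/4 + exp(pi/2)/2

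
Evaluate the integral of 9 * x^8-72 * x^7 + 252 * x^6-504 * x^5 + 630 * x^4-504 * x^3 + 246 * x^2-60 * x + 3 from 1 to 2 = -1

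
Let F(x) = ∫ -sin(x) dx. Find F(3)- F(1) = cos(3) - cos(1)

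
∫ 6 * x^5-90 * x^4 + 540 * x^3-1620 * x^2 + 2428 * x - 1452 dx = x^6 - 18*x^5 + 135*x^4 - 540*x^3 + 1214*x^2 - 1452*x + C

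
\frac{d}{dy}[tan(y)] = cos(y)^(-2)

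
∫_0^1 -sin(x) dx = -1 + cos(1)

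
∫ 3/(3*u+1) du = log(3*u + 1) + C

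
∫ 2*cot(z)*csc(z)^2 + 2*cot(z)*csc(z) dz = -1/tan(z)^2 - 2/sin(z) + C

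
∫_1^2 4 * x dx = 6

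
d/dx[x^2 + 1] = 2*x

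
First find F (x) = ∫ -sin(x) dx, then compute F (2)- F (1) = -cos(1) + cos(2)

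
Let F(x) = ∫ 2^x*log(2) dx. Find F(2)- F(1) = 2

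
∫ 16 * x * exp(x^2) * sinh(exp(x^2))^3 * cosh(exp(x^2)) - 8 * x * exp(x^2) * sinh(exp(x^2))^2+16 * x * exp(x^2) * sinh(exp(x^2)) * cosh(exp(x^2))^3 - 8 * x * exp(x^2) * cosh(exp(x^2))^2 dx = 2*(sinh(2*exp(x^2)) - 2)*sinh(exp(x^2))*cosh(exp(x^2)) + C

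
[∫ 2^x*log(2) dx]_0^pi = -1 + 2^pi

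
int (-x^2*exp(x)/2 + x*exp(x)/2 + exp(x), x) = (-x^2 + 3*x - 1)*exp(x)/2 + C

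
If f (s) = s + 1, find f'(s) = 1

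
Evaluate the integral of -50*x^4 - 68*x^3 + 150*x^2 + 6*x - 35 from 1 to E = -10*exp(5) - 17*exp(4) - 35*E + 9 + 3*exp(2) + 50*exp(3)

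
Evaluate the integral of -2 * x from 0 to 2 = -4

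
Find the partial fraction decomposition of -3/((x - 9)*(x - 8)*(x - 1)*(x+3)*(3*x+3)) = -1/(1056*(x + 3)) + 1/(360*(x + 1)) - 1/(448*(x - 1)) + 1/(693*(x - 8)) - 1/(960*(x - 9))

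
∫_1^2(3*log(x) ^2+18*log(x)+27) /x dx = -27 + (log(2) + 3)^3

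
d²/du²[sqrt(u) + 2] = -1/(4*u^(3/2))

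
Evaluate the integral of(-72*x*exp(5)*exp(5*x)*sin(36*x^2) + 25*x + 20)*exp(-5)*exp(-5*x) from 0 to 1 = -1 + cos(36) - 10*exp(-10) + 5*exp(-5)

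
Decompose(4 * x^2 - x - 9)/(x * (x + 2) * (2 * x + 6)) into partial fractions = 5/(x + 3) - 9/(4*(x + 2)) - 3/(4*x)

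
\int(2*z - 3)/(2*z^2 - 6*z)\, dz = log(z*(z - 3))/2 + C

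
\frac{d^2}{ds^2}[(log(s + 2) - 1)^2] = (4 - 2*log(s + 2))/(s^2 + 4*s + 4)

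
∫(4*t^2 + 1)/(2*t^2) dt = 2*t - 1/(2*t) + C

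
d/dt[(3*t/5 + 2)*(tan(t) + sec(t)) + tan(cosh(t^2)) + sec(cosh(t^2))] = 3*t*sin(t)/(5*cos(t)^2) + 2*t*sin(cosh(t^2))*sinh(t^2)/cos(cosh(t^2))^2 + 2*t*sinh(t^2)/cos(cosh(t^2))^2 + 3*t/(5*cos(t)^2) + 2*sin(t)/cos(t)^2 + 3*tan(t)/5 + 3/(5*cos(t)) + 2/cos(t)^2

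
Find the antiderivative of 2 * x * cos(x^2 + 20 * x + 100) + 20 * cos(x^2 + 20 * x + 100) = sin((x + 10)^2) + C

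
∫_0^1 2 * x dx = 1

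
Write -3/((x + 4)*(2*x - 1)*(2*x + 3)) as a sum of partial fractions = 3/(10*(2*x + 3)) - 1/(6*(2*x - 1)) - 1/(15*(x + 4))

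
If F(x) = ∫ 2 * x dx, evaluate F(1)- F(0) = 1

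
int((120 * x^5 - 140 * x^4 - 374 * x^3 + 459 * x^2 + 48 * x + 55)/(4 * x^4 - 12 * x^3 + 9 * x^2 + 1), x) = 25*x + 15*(x + 1)^2 + log(x^2*(2*x - 3)^2 + 1) + C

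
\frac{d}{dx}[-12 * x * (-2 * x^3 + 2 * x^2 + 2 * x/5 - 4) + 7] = 96*x^3 - 72*x^2 - 48*x/5 + 48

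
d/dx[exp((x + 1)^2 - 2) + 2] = 2*x*exp(x^2 + 2*x - 1) + 2*exp(x^2 + 2*x - 1)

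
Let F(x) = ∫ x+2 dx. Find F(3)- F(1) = 8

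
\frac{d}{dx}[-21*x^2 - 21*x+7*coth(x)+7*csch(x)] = -42*x - 21 - 7*cosh(x)/sinh(x)^2 - 7/sinh(x)^2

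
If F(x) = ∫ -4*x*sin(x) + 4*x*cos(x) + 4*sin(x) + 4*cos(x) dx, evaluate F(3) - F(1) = 4*sqrt(2)*(3*sin(pi/4 + 3) - sin(pi/4 + 1))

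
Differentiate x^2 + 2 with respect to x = 2*x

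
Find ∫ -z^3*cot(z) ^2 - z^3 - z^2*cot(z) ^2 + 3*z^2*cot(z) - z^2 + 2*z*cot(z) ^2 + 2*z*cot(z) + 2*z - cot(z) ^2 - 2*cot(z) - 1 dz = (z^3 + z^2 - 2*z + 1)*cot(z) + C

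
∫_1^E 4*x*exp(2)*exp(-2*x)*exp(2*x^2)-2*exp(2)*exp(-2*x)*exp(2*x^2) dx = -exp(2) + exp(-2*E + 2 + 2*exp(2))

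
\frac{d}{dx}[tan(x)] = cos(x)^(-2)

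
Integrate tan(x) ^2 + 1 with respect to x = tan(x) + C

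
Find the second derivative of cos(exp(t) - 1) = -(exp(t)*cos(exp(t) - 1) + sin(exp(t) - 1))*exp(t)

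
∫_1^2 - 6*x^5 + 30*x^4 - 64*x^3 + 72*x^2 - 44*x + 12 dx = -3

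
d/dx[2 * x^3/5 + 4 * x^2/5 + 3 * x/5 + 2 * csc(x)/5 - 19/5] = 6*x^2/5 + 8*x/5 - 2*cot(x)*csc(x)/5 + 3/5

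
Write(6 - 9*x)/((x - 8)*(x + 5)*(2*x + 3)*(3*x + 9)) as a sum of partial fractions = -52/(399*(2*x + 3)) - 17/(182*(x + 5)) + 1/(6*(x + 3)) - 2/(247*(x - 8))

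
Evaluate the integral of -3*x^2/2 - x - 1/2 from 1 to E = E*(-exp(2) - E - 1)/2 + 3/2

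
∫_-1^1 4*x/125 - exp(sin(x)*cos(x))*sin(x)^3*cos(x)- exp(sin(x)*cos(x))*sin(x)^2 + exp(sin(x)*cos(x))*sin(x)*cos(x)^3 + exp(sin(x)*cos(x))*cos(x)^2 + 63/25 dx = exp(-sin(2)/2)*sin(2)/2 + exp(sin(2)/2)*sin(2)/2 + 126/25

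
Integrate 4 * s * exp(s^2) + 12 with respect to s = 12*s + 2*exp(s^2) + C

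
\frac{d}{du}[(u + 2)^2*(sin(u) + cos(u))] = -u^2*sin(u) + u^2*cos(u) - 2*u*sin(u) + 6*u*cos(u) + 8*cos(u)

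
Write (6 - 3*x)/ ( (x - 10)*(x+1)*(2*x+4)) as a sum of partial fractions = 1/(2*(x + 2)) - 9/(22*(x + 1)) - 1/(11*(x - 10))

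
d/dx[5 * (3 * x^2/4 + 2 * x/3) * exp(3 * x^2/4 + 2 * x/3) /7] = 45*x^3*exp(3*x^2/4 + 2*x/3)/56 + 15*x^2*exp(3*x^2/4 + 2*x/3)/14 + 25*x*exp(3*x^2/4 + 2*x/3)/18 + 10*exp(3*x^2/4 + 2*x/3)/21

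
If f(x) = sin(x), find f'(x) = cos(x)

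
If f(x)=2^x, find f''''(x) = 2^x*log(2)^4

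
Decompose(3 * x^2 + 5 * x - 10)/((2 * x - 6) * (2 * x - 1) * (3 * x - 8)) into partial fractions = -111/(13*(3*x - 8)) - 27/(130*(2*x - 1)) + 16/(5*(x - 3))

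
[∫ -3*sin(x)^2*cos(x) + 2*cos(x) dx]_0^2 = -sin(2)^3 + 2*sin(2)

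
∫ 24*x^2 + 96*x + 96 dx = 8*x^3 + 48*x^2 + 96*x + C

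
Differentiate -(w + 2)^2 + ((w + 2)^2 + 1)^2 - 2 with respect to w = 4*w^3 + 24*w^2 + 50*w + 36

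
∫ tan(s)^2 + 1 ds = tan(s) + C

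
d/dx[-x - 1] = -1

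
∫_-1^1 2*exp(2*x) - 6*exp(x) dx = -(-3 + exp(-1))^2 + (-3 + E)^2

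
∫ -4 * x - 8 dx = -2*x^2 - 8*x + C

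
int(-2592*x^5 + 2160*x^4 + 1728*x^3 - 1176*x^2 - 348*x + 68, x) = -432*x^6 + 432*x^5 + 432*x^4 - 392*x^3 - 174*x^2 + 68*x + C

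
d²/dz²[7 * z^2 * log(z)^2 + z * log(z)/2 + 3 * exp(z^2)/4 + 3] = (6*z^3*exp(z^2) + 3*z*exp(z^2) + 28*z*log(z)^2 + 84*z*log(z) + 28*z + 1)/(2*z)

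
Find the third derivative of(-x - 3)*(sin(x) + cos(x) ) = -x*sin(x) + x*cos(x) + 6*cos(x)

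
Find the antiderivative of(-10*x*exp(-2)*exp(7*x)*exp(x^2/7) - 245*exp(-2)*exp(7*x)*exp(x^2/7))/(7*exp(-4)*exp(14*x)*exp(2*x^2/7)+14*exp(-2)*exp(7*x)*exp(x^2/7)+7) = (-8*exp(x^2/7 + 7*x - 2) - 3)/(exp(x^2/7 + 7*x - 2) + 1) + C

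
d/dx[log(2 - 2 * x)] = 1/(x - 1)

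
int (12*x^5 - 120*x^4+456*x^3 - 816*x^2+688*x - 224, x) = 2*x^6 - 24*x^5 + 114*x^4 - 272*x^3 + 344*x^2 - 224*x + C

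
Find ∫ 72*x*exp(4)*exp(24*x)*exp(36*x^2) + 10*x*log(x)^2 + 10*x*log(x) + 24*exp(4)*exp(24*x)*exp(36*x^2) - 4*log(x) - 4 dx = 5*x^2*log(x)^2 - 4*x*log(x) + exp(4*(3*x + 1)^2) + C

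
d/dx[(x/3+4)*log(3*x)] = (x*log(x) + x + x*log(3) + 12)/(3*x)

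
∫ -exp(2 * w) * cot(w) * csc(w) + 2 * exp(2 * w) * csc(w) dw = exp(2*w)*csc(w) + C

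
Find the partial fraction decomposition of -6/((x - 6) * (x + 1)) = 6/(7*(x + 1)) - 6/(7*(x - 6))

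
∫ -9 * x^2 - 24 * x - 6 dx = -3*x^3 - 12*x^2 - 6*x + C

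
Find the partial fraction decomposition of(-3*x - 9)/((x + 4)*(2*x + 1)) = -15/(7*(2*x + 1)) - 3/(7*(x + 4))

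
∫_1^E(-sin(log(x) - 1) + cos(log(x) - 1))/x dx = -cos(1) + sin(1) + 1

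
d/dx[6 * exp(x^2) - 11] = 12*x*exp(x^2)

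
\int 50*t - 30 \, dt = 25*t^2 - 30*t + C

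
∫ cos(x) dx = sin(x) + C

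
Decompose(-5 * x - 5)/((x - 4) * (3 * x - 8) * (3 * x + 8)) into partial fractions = 5/(64*(3*x + 8)) + 55/(64*(3*x - 8)) - 5/(16*(x - 4))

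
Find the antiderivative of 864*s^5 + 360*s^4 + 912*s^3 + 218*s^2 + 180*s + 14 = 144*s^6 + 72*s^5 + 228*s^4 + 218*s^3/3 + 90*s^2 + 14*s + C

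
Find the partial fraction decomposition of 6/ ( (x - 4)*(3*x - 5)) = -18/(7*(3*x - 5)) + 6/(7*(x - 4))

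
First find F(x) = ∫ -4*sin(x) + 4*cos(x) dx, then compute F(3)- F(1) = 4*cos(3) - 4*sin(1) - 4*cos(1) + 4*sin(3)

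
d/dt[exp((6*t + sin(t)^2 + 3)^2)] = 4*(6*t*sin(t)*cos(t) + 18*t + sin(t)^3*cos(t) + 3*sin(t)^2 + 3*sin(t)*cos(t) + 9)*exp(9)*exp(36*t)*exp(36*t^2)*exp(12*t*sin(t)^2)*exp(6*sin(t)^2)*exp(sin(t)^4)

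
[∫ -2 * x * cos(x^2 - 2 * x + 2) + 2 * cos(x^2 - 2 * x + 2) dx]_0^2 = 0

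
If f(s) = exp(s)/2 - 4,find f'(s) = exp(s)/2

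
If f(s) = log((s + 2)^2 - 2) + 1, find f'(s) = (2*s + 4)/(s^2 + 4*s + 2)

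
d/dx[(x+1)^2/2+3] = x + 1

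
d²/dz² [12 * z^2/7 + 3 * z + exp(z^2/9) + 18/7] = 4*z^2*exp(z^2/9)/81 + 2*exp(z^2/9)/9 + 24/7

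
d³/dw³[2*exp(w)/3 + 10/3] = 2*exp(w)/3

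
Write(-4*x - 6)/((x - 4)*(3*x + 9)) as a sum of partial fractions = -2/(7*(x + 3)) - 22/(21*(x - 4))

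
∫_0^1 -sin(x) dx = -1 + cos(1)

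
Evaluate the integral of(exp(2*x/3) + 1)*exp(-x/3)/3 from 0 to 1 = -exp(-1/3) + exp(1/3)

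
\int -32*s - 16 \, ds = -16*s^2 - 16*s + C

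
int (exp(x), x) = exp(x) + C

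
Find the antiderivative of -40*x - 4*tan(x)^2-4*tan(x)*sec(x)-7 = -20*x^2 - 3*x - 4*tan(x) - 4/cos(x) + C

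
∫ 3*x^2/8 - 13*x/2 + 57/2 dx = x^3/8 - 13*x^2/4 + 57*x/2 + C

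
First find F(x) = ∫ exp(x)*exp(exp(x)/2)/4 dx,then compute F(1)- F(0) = -exp(1/2)/2 + exp(E/2)/2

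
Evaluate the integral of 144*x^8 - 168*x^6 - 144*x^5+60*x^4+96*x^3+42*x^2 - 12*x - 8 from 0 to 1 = 4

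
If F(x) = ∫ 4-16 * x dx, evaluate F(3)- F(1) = -56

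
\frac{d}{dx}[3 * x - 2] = 3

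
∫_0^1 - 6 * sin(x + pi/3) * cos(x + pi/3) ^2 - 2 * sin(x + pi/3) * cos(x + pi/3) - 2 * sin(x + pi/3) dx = -3/2 + 2*cos(1 + pi/3) + 2*cos(1 + pi/3)^3 + cos(1 + pi/3)^2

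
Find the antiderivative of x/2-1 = x^2/4 - x + C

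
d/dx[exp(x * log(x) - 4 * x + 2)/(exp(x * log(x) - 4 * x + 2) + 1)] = (exp(x*log(x) - 4*x + 2)*log(x) - 3*exp(x*log(x) - 4*x + 2))/(1 + 2*exp(2)*exp(-4*x)*exp(x*log(x)) + exp(4)*exp(-8*x)*exp(2*x*log(x)))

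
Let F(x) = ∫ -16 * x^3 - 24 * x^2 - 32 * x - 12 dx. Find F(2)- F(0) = -216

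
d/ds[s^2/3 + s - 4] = 2*s/3 + 1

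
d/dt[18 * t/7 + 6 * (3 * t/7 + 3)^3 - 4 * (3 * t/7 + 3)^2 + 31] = 486*t^2/343 + 900*t/49 + 432/7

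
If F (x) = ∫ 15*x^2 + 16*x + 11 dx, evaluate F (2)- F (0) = 94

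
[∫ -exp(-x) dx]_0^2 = -1 + exp(-2)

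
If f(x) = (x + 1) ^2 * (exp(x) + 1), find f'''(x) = x^2*exp(x) + 8*x*exp(x) + 13*exp(x)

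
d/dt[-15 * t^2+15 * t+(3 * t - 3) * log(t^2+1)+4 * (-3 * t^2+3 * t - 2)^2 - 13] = (144*t^5 - 216*t^4 + 282*t^3 + 3*t^2*log(t^2 + 1) - 243*t^2 + 132*t + 3*log(t^2 + 1) - 33)/(t^2 + 1)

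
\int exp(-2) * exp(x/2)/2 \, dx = exp(x/2 - 2) + C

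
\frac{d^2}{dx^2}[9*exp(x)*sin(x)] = 18*exp(x)*cos(x)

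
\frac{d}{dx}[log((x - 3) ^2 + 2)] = (2*x - 6)/(x^2 - 6*x + 11)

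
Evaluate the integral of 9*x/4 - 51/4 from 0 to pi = -32 - 3*pi/4 + 2*(-4 + 3*pi/4)^2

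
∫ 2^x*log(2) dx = 2^x + C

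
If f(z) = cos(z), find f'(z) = -sin(z)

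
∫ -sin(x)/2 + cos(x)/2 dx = sqrt(2)*sin(x + pi/4)/2 + C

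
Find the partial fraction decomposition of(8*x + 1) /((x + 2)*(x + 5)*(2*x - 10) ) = -13/(20*(x + 5)) + 5/(14*(x + 2)) + 41/(140*(x - 5))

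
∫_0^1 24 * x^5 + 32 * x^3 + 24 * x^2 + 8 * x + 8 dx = 32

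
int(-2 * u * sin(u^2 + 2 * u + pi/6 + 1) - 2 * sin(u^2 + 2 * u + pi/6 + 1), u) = cos((u + 1)^2 + pi/6) + C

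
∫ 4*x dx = 2*x^2 + C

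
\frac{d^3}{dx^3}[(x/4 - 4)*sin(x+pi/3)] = -x*cos(x + pi/3)/4 - 3*sin(x + pi/3)/4 + 4*cos(x + pi/3)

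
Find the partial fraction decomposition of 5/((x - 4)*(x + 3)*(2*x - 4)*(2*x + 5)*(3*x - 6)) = -40/(3159*(2*x + 5)) + 1/(210*(x + 3)) - 7/(9720*(x - 2)) - 1/(108*(x - 2)^2) + 5/(2184*(x - 4))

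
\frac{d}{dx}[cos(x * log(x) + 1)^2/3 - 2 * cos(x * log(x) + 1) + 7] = 2*log(x)*sin(x*log(x) + 1) - log(x)*sin(2*x*log(x) + 2)/3 + 2*sin(x*log(x) + 1) - sin(2*x*log(x) + 2)/3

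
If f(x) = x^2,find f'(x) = 2*x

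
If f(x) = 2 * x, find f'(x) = 2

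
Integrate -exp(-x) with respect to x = exp(-x) + C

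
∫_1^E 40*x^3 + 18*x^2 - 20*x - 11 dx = 8 + (3 + 5*E)*(-2*E - 1 + 2*exp(3))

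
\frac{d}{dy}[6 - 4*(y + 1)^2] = -8*y - 8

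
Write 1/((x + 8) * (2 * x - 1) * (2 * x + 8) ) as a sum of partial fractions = 2/(153*(2*x - 1)) + 1/(136*(x + 8)) - 1/(72*(x + 4))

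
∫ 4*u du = 2*u^2 + C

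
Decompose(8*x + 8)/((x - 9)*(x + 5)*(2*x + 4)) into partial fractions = -8/(21*(x + 5)) + 4/(33*(x + 2)) + 20/(77*(x - 9))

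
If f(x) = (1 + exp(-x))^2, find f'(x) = (-2*exp(x) - 2)*exp(-2*x)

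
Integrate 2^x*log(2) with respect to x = 2^x + C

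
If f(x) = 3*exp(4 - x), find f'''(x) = -3*exp(4 - x)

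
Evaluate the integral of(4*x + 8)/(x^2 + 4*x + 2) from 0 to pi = -2*log(2) + 2*log(-2 + (2 + pi)^2)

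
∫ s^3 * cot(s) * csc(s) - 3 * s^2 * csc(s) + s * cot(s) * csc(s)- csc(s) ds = -s*(s^2 + 1)*csc(s) + C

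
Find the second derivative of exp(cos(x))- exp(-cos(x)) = (exp(2*cos(x))*sin(x)^2 - exp(2*cos(x))*cos(x) - sin(x)^2 - cos(x))*exp(-cos(x))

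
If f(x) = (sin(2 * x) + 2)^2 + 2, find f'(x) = 2*sin(4*x) + 8*cos(2*x)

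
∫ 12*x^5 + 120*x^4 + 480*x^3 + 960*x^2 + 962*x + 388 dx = 2*x^6 + 24*x^5 + 120*x^4 + 320*x^3 + 481*x^2 + 388*x + C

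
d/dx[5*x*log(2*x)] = 5*log(x) + 5*log(2) + 5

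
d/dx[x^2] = 2*x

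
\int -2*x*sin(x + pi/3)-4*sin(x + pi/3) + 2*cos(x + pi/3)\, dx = (2*x + 4)*cos(x + pi/3) + C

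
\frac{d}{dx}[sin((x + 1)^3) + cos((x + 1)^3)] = -3*x^2*sin(x^3 + 3*x^2 + 3*x + 1) + 3*x^2*cos(x^3 + 3*x^2 + 3*x + 1) - 6*x*sin(x^3 + 3*x^2 + 3*x + 1) + 6*x*cos(x^3 + 3*x^2 + 3*x + 1) - 3*sin(x^3 + 3*x^2 + 3*x + 1) + 3*cos(x^3 + 3*x^2 + 3*x + 1)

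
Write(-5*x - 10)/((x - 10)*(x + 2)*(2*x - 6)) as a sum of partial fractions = 5/(14*(x - 3)) - 5/(14*(x - 10))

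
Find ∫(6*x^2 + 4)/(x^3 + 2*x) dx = 2*log(-x*(x^2 + 2)) + C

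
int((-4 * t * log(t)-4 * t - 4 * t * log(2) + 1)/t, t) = -(4*t - 1)*log(2*t) + C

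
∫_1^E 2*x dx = -1 + exp(2)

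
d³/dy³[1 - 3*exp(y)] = -3*exp(y)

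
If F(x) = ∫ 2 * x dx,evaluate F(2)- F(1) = 3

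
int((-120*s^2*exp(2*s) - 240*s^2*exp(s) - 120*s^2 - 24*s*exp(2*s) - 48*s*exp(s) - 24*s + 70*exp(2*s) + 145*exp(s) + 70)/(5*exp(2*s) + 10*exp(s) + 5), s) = (-(exp(s) + 1)*(40*s^3 + 12*s^2 - 70*s - 55)/5 + exp(s))/(exp(s) + 1) + C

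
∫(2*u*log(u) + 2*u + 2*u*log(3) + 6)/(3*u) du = 2*(u + 3)*log(3*u)/3 + C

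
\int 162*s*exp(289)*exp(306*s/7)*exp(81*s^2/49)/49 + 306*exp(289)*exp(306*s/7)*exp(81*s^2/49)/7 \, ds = exp((9*s + 119)^2/49) + C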